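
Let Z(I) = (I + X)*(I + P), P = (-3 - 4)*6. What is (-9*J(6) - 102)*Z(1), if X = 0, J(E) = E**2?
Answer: 17466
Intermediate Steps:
P = -42 (P = -7*6 = -42)
Z(I) = I*(-42 + I) (Z(I) = (I + 0)*(I - 42) = I*(-42 + I))
(-9*J(6) - 102)*Z(1) = (-9*6**2 - 102)*(1*(-42 + 1)) = (-9*36 - 102)*(1*(-41)) = (-324 - 102)*(-41) = -426*(-41) = 17466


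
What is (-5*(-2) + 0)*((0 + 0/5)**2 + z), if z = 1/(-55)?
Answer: -2/11 ≈ -0.18182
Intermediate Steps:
z = -1/55 ≈ -0.018182
(-5*(-2) + 0)*((0 + 0/5)**2 + z) = (-5*(-2) + 0)*((0 + 0/5)**2 - 1/55) = (10 + 0)*((0 + 0*(1/5))**2 - 1/55) = 10*((0 + 0)**2 - 1/55) = 10*(0**2 - 1/55) = 10*(0 - 1/55) = 10*(-1/55) = -2/11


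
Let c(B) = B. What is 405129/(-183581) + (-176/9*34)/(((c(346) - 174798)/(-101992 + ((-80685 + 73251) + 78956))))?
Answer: -8527214772413/72058663377 ≈ -118.34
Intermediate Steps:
405129/(-183581) + (-176/9*34)/(((c(346) - 174798)/(-101992 + ((-80685 + 73251) + 78956)))) = 405129/(-183581) + (-176/9*34)/(((346 - 174798)/(-101992 + ((-80685 + 73251) + 78956)))) = 405129*(-1/183581) + (-176/9*34)/((-174452/(-101992 + (-7434 + 78956)))) = -405129/183581 + (-22*8/9*34)/((-174452/(-101992 + 71522))) = -405129/183581 + (-176/9*34)/((-174452/(-30470))) = -405129/183581 - 5984/(9*((-174452*(-1/30470)))) = -405129/183581 - 5984/(9*87226/15235) = -405129/183581 - 5984/9*15235/87226 = -405129/183581 - 45583120/392517 = -8527214772413/72058663377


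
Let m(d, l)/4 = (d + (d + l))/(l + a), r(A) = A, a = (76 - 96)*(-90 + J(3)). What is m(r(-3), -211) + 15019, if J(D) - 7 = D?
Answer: 20860523/1389 ≈ 15018.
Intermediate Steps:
J(D) = 7 + D
a = 1600 (a = (76 - 96)*(-90 + (7 + 3)) = -20*(-90 + 10) = -20*(-80) = 1600)
m(d, l) = 4*(l + 2*d)/(1600 + l) (m(d, l) = 4*((d + (d + l))/(l + 1600)) = 4*((l + 2*d)/(1600 + l)) = 4*(l + 2*d)/(1600 + l))
m(r(-3), -211) + 15019 = 4*(-211 + 2*(-3))/(1600 - 211) + 15019 = 4*(-211 - 6)/1389 + 15019 = 4*(1/1389)*(-217) + 15019 = -868/1389 + 15019 = 20860523/1389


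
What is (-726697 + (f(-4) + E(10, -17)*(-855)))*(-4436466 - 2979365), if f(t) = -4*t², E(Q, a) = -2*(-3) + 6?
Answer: 5465623179451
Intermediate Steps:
E(Q, a) = 12 (E(Q, a) = 6 + 6 = 12)
(-726697 + (f(-4) + E(10, -17)*(-855)))*(-4436466 - 2979365) = (-726697 + (-4*(-4)² + 12*(-855)))*(-4436466 - 2979365) = (-726697 + (-4*16 - 10260))*(-7415831) = (-726697 + (-64 - 10260))*(-7415831) = (-726697 - 10324)*(-7415831) = -737021*(-7415831) = 5465623179451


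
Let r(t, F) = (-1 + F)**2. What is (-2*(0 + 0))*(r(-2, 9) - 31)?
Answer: 0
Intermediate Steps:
(-2*(0 + 0))*(r(-2, 9) - 31) = (-2*(0 + 0))*((-1 + 9)**2 - 31) = (-2*0)*(8**2 - 31) = 0*(64 - 31) = 0*33 = 0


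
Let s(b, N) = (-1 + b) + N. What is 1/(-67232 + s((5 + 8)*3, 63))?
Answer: -1/67131 ≈ -1.4896e-5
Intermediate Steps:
s(b, N) = -1 + N + b
1/(-67232 + s((5 + 8)*3, 63)) = 1/(-67232 + (-1 + 63 + (5 + 8)*3)) = 1/(-67232 + (-1 + 63 + 13*3)) = 1/(-67232 + (-1 + 63 + 39)) = 1/(-67232 + 101) = 1/(-67131) = -1/67131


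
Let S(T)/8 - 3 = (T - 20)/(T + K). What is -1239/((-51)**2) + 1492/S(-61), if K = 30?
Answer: 1097933/33524 ≈ 32.751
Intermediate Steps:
S(T) = 24 + 8*(-20 + T)/(30 + T) (S(T) = 24 + 8*((T - 20)/(T + 30)) = 24 + 8*((-20 + T)/(30 + T)) = 24 + 8*(-20 + T)/(30 + T))
-1239/((-51)**2) + 1492/S(-61) = -1239/((-51)**2) + 1492/((16*(35 + 2*(-61))/(30 - 61))) = -1239/2601 + 1492/((16*(35 - 122)/(-31))) = -1239*1/2601 + 1492/((16*(-1/31)*(-87))) = -413/867 + 1492/(1392/31) = -413/867 + 1492*(31/1392) = -413/867 + 11563/348 = 1097933/33524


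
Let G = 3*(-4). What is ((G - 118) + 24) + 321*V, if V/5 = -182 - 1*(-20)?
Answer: -260116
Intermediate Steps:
G = -12
V = -810 (V = 5*(-182 - 1*(-20)) = 5*(-182 + 20) = 5*(-162) = -810)
((G - 118) + 24) + 321*V = ((-12 - 118) + 24) + 321*(-810) = (-130 + 24) - 260010 = -106 - 260010 = -260116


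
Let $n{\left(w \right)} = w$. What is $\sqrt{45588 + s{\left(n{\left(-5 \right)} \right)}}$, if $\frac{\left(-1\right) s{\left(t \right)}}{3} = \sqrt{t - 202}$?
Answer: $\sqrt{45588 - 9 i \sqrt{23}} \approx 213.51 - 0.101 i$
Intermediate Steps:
$s{\left(t \right)} = - 3 \sqrt{-202 + t}$ ($s{\left(t \right)} = - 3 \sqrt{t - 202} = - 3 \sqrt{-202 + t}$)
$\sqrt{45588 + s{\left(n{\left(-5 \right)} \right)}} = \sqrt{45588 - 3 \sqrt{-202 - 5}} = \sqrt{45588 - 3 \sqrt{-207}} = \sqrt{45588 - 3 \cdot 3 i \sqrt{23}} = \sqrt{45588 - 9 i \sqrt{23}}$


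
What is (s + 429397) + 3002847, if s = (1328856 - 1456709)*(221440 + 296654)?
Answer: -66236439938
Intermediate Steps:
s = -66239872182 (s = -127853*518094 = -66239872182)
(s + 429397) + 3002847 = (-66239872182 + 429397) + 3002847 = -66239442785 + 3002847 = -66236439938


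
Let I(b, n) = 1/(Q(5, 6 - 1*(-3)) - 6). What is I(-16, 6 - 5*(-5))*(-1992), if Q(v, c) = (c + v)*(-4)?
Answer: 996/31 ≈ 32.129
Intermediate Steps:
Q(v, c) = -4*c - 4*v
I(b, n) = -1/62 (I(b, n) = 1/((-4*(6 - 1*(-3)) - 4*5) - 6) = 1/((-4*(6 + 3) - 20) - 6) = 1/((-4*9 - 20) - 6) = 1/((-36 - 20) - 6) = 1/(-56 - 6) = 1/(-62) = -1/62)
I(-16, 6 - 5*(-5))*(-1992) = -1/62*(-1992) = 996/31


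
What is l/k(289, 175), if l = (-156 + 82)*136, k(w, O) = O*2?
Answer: -5032/175 ≈ -28.754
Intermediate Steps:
k(w, O) = 2*O
l = -10064 (l = -74*136 = -10064)
l/k(289, 175) = -10064/(2*175) = -10064/350 = -10064*1/350 = -5032/175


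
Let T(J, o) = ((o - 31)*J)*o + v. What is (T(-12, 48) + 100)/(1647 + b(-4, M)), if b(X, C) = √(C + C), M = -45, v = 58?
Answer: -1763022/301411 + 9634*I*√10/904233 ≈ -5.8492 + 0.033692*I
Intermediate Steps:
T(J, o) = 58 + J*o*(-31 + o) (T(J, o) = ((o - 31)*J)*o + 58 = ((-31 + o)*J)*o + 58 = (J*(-31 + o))*o + 58 = J*o*(-31 + o) + 58 = 58 + J*o*(-31 + o))
b(X, C) = √2*√C (b(X, C) = √(2*C) = √2*√C)
(T(-12, 48) + 100)/(1647 + b(-4, M)) = ((58 - 12*48² - 31*(-12)*48) + 100)/(1647 + √2*√(-45)) = ((58 - 12*2304 + 17856) + 100)/(1647 + √2*(3*I*√5)) = ((58 - 27648 + 17856) + 100)/(1647 + 3*I*√10) = (-9734 + 100)/(1647 + 3*I*√10) = -9634/(1647 + 3*I*√10)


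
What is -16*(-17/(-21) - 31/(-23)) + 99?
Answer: 31145/483 ≈ 64.482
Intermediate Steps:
-16*(-17/(-21) - 31/(-23)) + 99 = -16*(-17*(-1/21) - 31*(-1/23)) + 99 = -16*(17/21 + 31/23) + 99 = -16*1042/483 + 99 = -16672/483 + 99 = 31145/483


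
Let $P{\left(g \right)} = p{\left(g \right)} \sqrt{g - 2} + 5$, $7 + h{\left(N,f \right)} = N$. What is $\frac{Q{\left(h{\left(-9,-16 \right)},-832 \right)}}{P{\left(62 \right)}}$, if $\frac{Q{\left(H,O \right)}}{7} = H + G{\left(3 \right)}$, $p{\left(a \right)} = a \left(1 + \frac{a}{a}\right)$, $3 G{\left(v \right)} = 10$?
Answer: $\frac{266}{553521} - \frac{65968 \sqrt{15}}{2767605} \approx -0.091835$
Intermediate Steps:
$G{\left(v \right)} = \frac{10}{3}$ ($G{\left(v \right)} = \frac{1}{3} \cdot 10 = \frac{10}{3}$)
$p{\left(a \right)} = 2 a$ ($p{\left(a \right)} = a \left(1 + 1\right) = a 2 = 2 a$)
$h{\left(N,f \right)} = -7 + N$
$Q{\left(H,O \right)} = \frac{70}{3} + 7 H$ ($Q{\left(H,O \right)} = 7 \left(H + \frac{10}{3}\right) = 7 \left(\frac{10}{3} + H\right) = \frac{70}{3} + 7 H$)
$P{\left(g \right)} = 5 + 2 g \sqrt{-2 + g}$ ($P{\left(g \right)} = 2 g \sqrt{g - 2} + 5 = 2 g \sqrt{-2 + g} + 5 = 5 + 2 g \sqrt{-2 + g}$)
$\frac{Q{\left(h{\left(-9,-16 \right)},-832 \right)}}{P{\left(62 \right)}} = \frac{\frac{70}{3} + 7 \left(-7 - 9\right)}{5 + 2 \cdot 62 \sqrt{-2 + 62}} = \frac{\frac{70}{3} + 7 \left(-16\right)}{5 + 2 \cdot 62 \sqrt{60}} = \frac{\frac{70}{3} - 112}{5 + 2 \cdot 62 \cdot 2 \sqrt{15}} = - \frac{266}{3 \left(5 + 248 \sqrt{15}\right)}$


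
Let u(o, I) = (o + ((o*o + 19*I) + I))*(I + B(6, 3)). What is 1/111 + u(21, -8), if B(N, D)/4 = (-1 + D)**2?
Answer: 268177/111 ≈ 2416.0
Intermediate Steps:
B(N, D) = 4*(-1 + D)**2
u(o, I) = (16 + I)*(o + o**2 + 20*I) (u(o, I) = (o + ((o*o + 19*I) + I))*(I + 4*(-1 + 3)**2) = (o + ((o**2 + 19*I) + I))*(I + 4*2**2) = (o + (o**2 + 20*I))*(I + 4*4) = (o + o**2 + 20*I)*(I + 16) = (o + o**2 + 20*I)*(16 + I) = (16 + I)*(o + o**2 + 20*I))
1/111 + u(21, -8) = 1/111 + (16*21 + 16*21**2 + 20*(-8)**2 + 320*(-8) - 8*21 - 8*21**2) = 1/111 + (336 + 16*441 + 20*64 - 2560 - 168 - 8*441) = 1/111 + (336 + 7056 + 1280 - 2560 - 168 - 3528) = 1/111 + 2416 = 268177/111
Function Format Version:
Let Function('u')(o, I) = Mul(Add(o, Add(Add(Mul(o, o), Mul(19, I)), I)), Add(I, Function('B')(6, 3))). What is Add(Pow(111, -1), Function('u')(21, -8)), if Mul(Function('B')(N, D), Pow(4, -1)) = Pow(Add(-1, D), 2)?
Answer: Rational(268177, 111) ≈ 2416.0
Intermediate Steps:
Function('B')(N, D) = Mul(4, Pow(Add(-1, D), 2))
Function('u')(o, I) = Mul(Add(16, I), Add(o, Pow(o, 2), Mul(20, I))) (Function('u')(o, I) = Mul(Add(o, Add(Add(Mul(o, o), Mul(19, I)), I)), Add(I, Mul(4, Pow(Add(-1, 3), 2)))) = Mul(Add(o, Add(Add(Pow(o, 2), Mul(19, I)), I)), Add(I, Mul(4, Pow(2, 2)))) = Mul(Add(o, Add(Pow(o, 2), Mul(20, I))), Add(I, Mul(4, 4))) = Mul(Add(o, Pow(o, 2), Mul(20, I)), Add(I, 16)) = Mul(Add(o, Pow(o, 2), Mul(20, I)), Add(16, I)) = Mul(Add(16, I), Add(o, Pow(o, 2), Mul(20, I))))
Add(Pow(111, -1), Function('u')(21, -8)) = Add(Pow(111, -1), Add(Mul(16, 21), Mul(16, Pow(21, 2)), Mul(20, Pow(-8, 2)), Mul(320, -8), Mul(-8, 21), Mul(-8, Pow(21, 2)))) = Add(Rational(1, 111), Add(336, Mul(16, 441), Mul(20, 64), -2560, -168, Mul(-8, 441))) = Add(Rational(1, 111), Add(336, 7056, 1280, -2560, -168, -3528)) = Add(Rational(1, 111), 2416) = Rational(268177, 111)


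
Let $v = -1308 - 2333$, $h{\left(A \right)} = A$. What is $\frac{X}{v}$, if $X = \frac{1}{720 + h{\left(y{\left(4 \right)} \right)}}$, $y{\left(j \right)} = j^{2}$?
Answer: $- \frac{1}{2679776} \approx -3.7317 \cdot 10^{-7}$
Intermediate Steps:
$v = -3641$
$X = \frac{1}{736}$ ($X = \frac{1}{720 + 4^{2}} = \frac{1}{720 + 16} = \frac{1}{736} \approx 0.0013587$)
$\frac{X}{v} = \frac{1}{736 \left(-3641\right)} = \frac{1}{736} \left(- \frac{1}{3641}\right) = - \frac{1}{2679776}$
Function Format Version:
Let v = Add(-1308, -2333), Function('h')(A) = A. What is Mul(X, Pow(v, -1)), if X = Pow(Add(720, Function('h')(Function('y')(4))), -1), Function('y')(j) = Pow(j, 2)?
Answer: Rational(-1, 2679776) ≈ -3.7317e-7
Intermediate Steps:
v = -3641
X = Rational(1, 736) (X = Pow(Add(720, Pow(4, 2)), -1) = Pow(Add(720, 16), -1) = Pow(736, -1) = Rational(1, 736) ≈ 0.0013587)
Mul(X, Pow(v, -1)) = Mul(Rational(1, 736), Pow(-3641, -1)) = Mul(Rational(1, 736), Rational(-1, 3641)) = Rational(-1, 2679776)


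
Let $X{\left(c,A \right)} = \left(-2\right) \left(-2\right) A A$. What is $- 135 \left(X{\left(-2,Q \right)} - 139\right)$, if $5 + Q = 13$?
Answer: $-15795$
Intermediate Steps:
$Q = 8$ ($Q = -5 + 13 = 8$)
$X{\left(c,A \right)} = 4 A^{2}$ ($X{\left(c,A \right)} = 4 A A = 4 A^{2}$)
$- 135 \left(X{\left(-2,Q \right)} - 139\right) = - 135 \left(4 \cdot 8^{2} - 139\right) = - 135 \left(4 \cdot 64 - 139\right) = - 135 \left(256 - 139\right) = \left(-135\right) 117 = -15795$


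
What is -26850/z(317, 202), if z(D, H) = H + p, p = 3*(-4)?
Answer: -2685/19 ≈ -141.32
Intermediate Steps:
p = -12
z(D, H) = -12 + H (z(D, H) = H - 12 = -12 + H)
-26850/z(317, 202) = -26850/(-12 + 202) = -26850/190 = -26850*1/190 = -2685/19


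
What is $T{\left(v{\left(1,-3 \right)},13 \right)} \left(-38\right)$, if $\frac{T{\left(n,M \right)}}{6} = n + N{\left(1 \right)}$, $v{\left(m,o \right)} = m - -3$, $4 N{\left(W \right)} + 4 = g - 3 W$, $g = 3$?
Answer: $-684$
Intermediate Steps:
$N{\left(W \right)} = - \frac{1}{4} - \frac{3 W}{4}$ ($N{\left(W \right)} = -1 + \frac{3 - 3 W}{4} = -1 - \left(- \frac{3}{4} + \frac{3 W}{4}\right) = - \frac{1}{4} - \frac{3 W}{4}$)
$v{\left(m,o \right)} = 3 + m$ ($v{\left(m,o \right)} = m + 3 = 3 + m$)
$T{\left(n,M \right)} = -6 + 6 n$ ($T{\left(n,M \right)} = 6 \left(n - 1\right) = 6 \left(-1 + n\right) = -6 + 6 n$)
$T{\left(v{\left(1,-3 \right)},13 \right)} \left(-38\right) = \left(-6 + 6 \left(3 + 1\right)\right) \left(-38\right) = \left(-6 + 6 \cdot 4\right) \left(-38\right) = \left(-6 + 24\right) \left(-38\right) = 18 \left(-38\right) = -684$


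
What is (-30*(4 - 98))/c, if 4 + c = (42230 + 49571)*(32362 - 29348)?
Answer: 282/27668821 ≈ 1.0192e-5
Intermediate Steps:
c = 276688210 (c = -4 + (42230 + 49571)*(32362 - 29348) = -4 + 91801*3014 = -4 + 276688214 = 276688210)
(-30*(4 - 98))/c = -30*(4 - 98)/276688210 = -30*(-94)*(1/276688210) = 2820*(1/276688210) = 282/27668821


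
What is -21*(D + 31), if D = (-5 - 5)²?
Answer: -2751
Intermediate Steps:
D = 100 (D = (-10)² = 100)
-21*(D + 31) = -21*(100 + 31) = -21*131 = -2751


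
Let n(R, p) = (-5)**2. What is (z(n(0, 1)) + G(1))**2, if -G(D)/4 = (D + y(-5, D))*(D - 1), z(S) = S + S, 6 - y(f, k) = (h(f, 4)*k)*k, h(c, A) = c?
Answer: 2500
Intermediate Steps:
n(R, p) = 25
y(f, k) = 6 - f*k**2 (y(f, k) = 6 - f*k*k = 6 - f*k**2)
z(S) = 2*S
G(D) = -4*(-1 + D)*(6 + D + 5*D**2) (G(D) = -4*(D + (6 - 1*(-5)*D**2))*(D - 1) = -4*(D + (6 + 5*D**2))*(-1 + D) = -4*(6 + D + 5*D**2)*(-1 + D) = -4*(-1 + D)*(6 + D + 5*D**2))
(z(n(0, 1)) + G(1))**2 = (2*25 + (24 - 20*1 - 20*1**3 + 16*1**2))**2 = (50 + (24 - 20 - 20*1 + 16*1))**2 = (50 + (24 - 20 - 20 + 16))**2 = (50 + 0)**2 = 50**2 = 2500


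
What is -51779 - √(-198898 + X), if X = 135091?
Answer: -51779 - I*√63807 ≈ -51779.0 - 252.6*I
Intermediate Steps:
-51779 - √(-198898 + X) = -51779 - √(-198898 + 135091) = -51779 - √(-63807) = -51779 - I*√63807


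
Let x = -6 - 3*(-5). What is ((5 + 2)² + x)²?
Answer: 3364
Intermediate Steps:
x = 9 (x = -6 + 15 = 9)
((5 + 2)² + x)² = ((5 + 2)² + 9)² = (7² + 9)² = (49 + 9)² = 58² = 3364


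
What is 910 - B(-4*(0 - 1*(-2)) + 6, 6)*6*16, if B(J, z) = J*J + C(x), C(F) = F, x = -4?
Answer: 910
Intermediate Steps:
B(J, z) = -4 + J**2 (B(J, z) = J*J - 4 = J**2 - 4 = -4 + J**2)
910 - B(-4*(0 - 1*(-2)) + 6, 6)*6*16 = 910 - (-4 + (-4*(0 - 1*(-2)) + 6)**2)*6*16 = 910 - (-4 + (-4*(0 + 2) + 6)**2)*6*16 = 910 - (-4 + (-4*2 + 6)**2)*6*16 = 910 - (-4 + (-8 + 6)**2)*6*16 = 910 - (-4 + (-2)**2)*6*16 = 910 - (-4 + 4)*6*16 = 910 - 0*6*16 = 910 - 0*16 = 910 - 1*0 = 910 + 0 = 910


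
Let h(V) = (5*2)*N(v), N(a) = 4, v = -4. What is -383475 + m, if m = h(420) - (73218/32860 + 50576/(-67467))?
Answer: -425032745188073/1108482810 ≈ -3.8344e+5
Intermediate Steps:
h(V) = 40 (h(V) = (5*2)*4 = 10*4 = 40)
m = 42700376677/1108482810 (m = 40 - (73218/32860 + 50576/(-67467)) = 40 - (73218*(1/32860) + 50576*(-1/67467)) = 40 - (36609/16430 - 50576/67467) = 40 - 1*1638935723/1108482810 = 40 - 1638935723/1108482810 = 42700376677/1108482810 ≈ 38.521)
-383475 + m = -383475 + 42700376677/1108482810 = -425032745188073/1108482810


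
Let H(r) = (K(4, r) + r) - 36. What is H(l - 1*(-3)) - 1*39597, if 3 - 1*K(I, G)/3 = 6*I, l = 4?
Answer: -39689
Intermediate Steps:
K(I, G) = 9 - 18*I
H(r) = -99 + r (H(r) = ((9 - 18*4) + r) - 36 = ((9 - 72) + r) - 36 = (-63 + r) - 36 = -99 + r)
H(l - 1*(-3)) - 1*39597 = (-99 + (4 - 1*(-3))) - 1*39597 = (-99 + (4 + 3)) - 39597 = (-99 + 7) - 39597 = -92 - 39597 = -39689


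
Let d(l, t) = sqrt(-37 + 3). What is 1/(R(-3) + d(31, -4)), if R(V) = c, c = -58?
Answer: -29/1699 - I*sqrt(34)/3398 ≈ -0.017069 - 0.001716*I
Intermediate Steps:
R(V) = -58
d(l, t) = I*sqrt(34) (d(l, t) = sqrt(-34) = I*sqrt(34))
1/(R(-3) + d(31, -4)) = 1/(-58 + I*sqrt(34))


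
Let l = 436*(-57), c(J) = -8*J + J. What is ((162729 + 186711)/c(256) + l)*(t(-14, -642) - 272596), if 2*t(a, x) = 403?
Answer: 13645330083/2 ≈ 6.8227e+9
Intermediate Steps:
c(J) = -7*J
l = -24852
t(a, x) = 403/2 (t(a, x) = (½)*403 = 403/2)
((162729 + 186711)/c(256) + l)*(t(-14, -642) - 272596) = ((162729 + 186711)/((-7*256)) - 24852)*(403/2 - 272596) = (349440/(-1792) - 24852)*(-544789/2) = (349440*(-1/1792) - 24852)*(-544789/2) = (-195 - 24852)*(-544789/2) = -25047*(-544789/2) = 13645330083/2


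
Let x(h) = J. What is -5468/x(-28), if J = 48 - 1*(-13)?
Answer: -5468/61 ≈ -89.639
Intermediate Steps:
J = 61 (J = 48 + 13 = 61)
x(h) = 61
-5468/x(-28) = -5468/61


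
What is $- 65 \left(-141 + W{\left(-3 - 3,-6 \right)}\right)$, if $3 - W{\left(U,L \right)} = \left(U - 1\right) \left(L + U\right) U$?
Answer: $-23790$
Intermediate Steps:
$W{\left(U,L \right)} = 3 - U \left(-1 + U\right) \left(L + U\right)$ ($W{\left(U,L \right)} = 3 - \left(U - 1\right) \left(L + U\right) U = 3 - \left(-1 + U\right) \left(L + U\right) U = 3 - U \left(-1 + U\right) \left(L + U\right)$)
$- 65 \left(-141 + W{\left(-3 - 3,-6 \right)}\right) = - 65 \left(-141 - \left(-3 + \left(-3 - 3\right)^{3} - 7 \left(-3 - 3\right)^{2} + 6 \left(-3 - 3\right)\right)\right) = - 65 \left(-141 - \left(-255 - 252\right)\right) = - 65 \left(-141 + \left(3 + 36 - -216 + 36 - \left(-6\right) 36\right)\right) = - 65 \left(-141 + \left(3 + 36 + 216 + 36 + 216\right)\right) = - 65 \left(-141 + 507\right) = \left(-65\right) 366 = -23790$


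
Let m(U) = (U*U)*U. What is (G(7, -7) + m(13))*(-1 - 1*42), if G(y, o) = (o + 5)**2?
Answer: -94643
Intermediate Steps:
m(U) = U**3 (m(U) = U**2*U = U**3)
G(y, o) = (5 + o)**2
(G(7, -7) + m(13))*(-1 - 1*42) = ((5 - 7)**2 + 13**3)*(-1 - 1*42) = ((-2)**2 + 2197)*(-1 - 42) = (4 + 2197)*(-43) = 2201*(-43) = -94643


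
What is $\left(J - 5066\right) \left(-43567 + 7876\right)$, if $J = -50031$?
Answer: $1966467027$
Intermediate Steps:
$\left(J - 5066\right) \left(-43567 + 7876\right) = \left(-50031 - 5066\right) \left(-43567 + 7876\right) = \left(-55097\right) \left(-35691\right) = 1966467027$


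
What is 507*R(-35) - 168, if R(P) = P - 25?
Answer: -30588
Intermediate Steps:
R(P) = -25 + P
507*R(-35) - 168 = 507*(-25 - 35) - 168 = 507*(-60) - 168 = -30420 - 168 = -30588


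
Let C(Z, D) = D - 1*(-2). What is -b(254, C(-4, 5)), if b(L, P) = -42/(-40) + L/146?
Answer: -4073/1460 ≈ -2.7897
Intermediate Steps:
C(Z, D) = 2 + D (C(Z, D) = D + 2 = 2 + D)
b(L, P) = 21/20 + L/146 (b(L, P) = -42*(-1/40) + L*(1/146) = 21/20 + L/146)
-b(254, C(-4, 5)) = -(21/20 + (1/146)*254) = -(21/20 + 127/73) = -1*4073/1460 = -4073/1460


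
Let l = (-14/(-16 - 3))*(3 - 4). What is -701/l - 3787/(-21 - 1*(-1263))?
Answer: 4122295/4347 ≈ 948.31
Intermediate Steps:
l = -14/19 (l = (-14/(-19))*(-1) = -1/19*(-14)*(-1) = (14/19)*(-1) = -14/19 ≈ -0.73684)
-701/l - 3787/(-21 - 1*(-1263)) = -701/(-14/19) - 3787/(-21 - 1*(-1263)) = -701*(-19/14) - 3787/(-21 + 1263) = 13319/14 - 3787/1242 = 4122295/4347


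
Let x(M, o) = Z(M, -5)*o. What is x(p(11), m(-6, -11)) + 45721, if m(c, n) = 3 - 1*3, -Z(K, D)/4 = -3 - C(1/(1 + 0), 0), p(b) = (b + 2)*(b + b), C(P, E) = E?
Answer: 45721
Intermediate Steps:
p(b) = 2*b*(2 + b) (p(b) = (2 + b)*(2*b) = 2*b*(2 + b))
Z(K, D) = 12 (Z(K, D) = -4*(-3 - 1*0) = -4*(-3 + 0) = -4*(-3) = 12)
m(c, n) = 0 (m(c, n) = 3 - 3 = 0)
x(M, o) = 12*o
x(p(11), m(-6, -11)) + 45721 = 12*0 + 45721 = 0 + 45721 = 45721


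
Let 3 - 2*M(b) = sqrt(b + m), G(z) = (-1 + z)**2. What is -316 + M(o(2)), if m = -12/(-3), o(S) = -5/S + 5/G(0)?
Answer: -629/2 - sqrt(26)/4 ≈ -315.77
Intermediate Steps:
o(S) = 5 - 5/S (o(S) = -5/S + 5/((-1 + 0)**2) = -5/S + 5/((-1)**2) = -5/S + 5/1 = -5/S + 5*1 = -5/S + 5 = 5 - 5/S)
m = 4 (m = -12*(-1/3) = 4)
M(b) = 3/2 - sqrt(4 + b)/2 (M(b) = 3/2 - sqrt(b + 4)/2 = 3/2 - sqrt(4 + b)/2)
-316 + M(o(2)) = -316 + (3/2 - sqrt(4 + (5 - 5/2))/2) = -316 + (3/2 - sqrt(4 + 5/2)/2) = -316 + (3/2 - sqrt(26)/4) = -629/2 - sqrt(26)/4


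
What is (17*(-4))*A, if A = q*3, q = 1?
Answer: -204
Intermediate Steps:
A = 3 (A = 1*3 = 3)
(17*(-4))*A = (17*(-4))*3 = -68*3 = -204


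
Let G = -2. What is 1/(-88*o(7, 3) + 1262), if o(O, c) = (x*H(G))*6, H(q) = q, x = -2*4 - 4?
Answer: -1/11410 ≈ -8.7642e-5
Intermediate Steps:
x = -12 (x = -8 - 4 = -12)
o(O, c) = 144 (o(O, c) = -12*(-2)*6 = 24*6 = 144)
1/(-88*o(7, 3) + 1262) = 1/(-88*144 + 1262) = 1/(-12672 + 1262) = 1/(-11410) = -1/11410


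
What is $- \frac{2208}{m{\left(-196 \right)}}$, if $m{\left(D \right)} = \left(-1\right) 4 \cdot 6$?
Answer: $92$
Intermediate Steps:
$m{\left(D \right)} = -24$ ($m{\left(D \right)} = \left(-4\right) 6 = -24$)
$- \frac{2208}{m{\left(-196 \right)}} = - \frac{2208}{-24} = \left(-2208\right) \left(- \frac{1}{24}\right) = 92$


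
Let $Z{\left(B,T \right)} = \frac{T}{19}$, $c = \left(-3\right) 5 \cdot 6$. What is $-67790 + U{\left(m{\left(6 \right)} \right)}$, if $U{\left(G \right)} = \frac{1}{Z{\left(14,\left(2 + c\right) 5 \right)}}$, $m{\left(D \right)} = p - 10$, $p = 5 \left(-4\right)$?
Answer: $- \frac{29827619}{440} \approx -67790.0$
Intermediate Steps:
$c = -90$ ($c = \left(-15\right) 6 = -90$)
$p = -20$
$Z{\left(B,T \right)} = \frac{T}{19}$ ($Z{\left(B,T \right)} = T \frac{1}{19} = \frac{T}{19}$)
$m{\left(D \right)} = -30$ ($m{\left(D \right)} = -20 - 10 = -30$)
$U{\left(G \right)} = - \frac{19}{440}$ ($U{\left(G \right)} = \frac{1}{\frac{1}{19} \left(2 - 90\right) 5} = \frac{1}{\frac{1}{19} \left(\left(-88\right) 5\right)} = \frac{1}{\frac{1}{19} \left(-440\right)} = \frac{1}{- \frac{440}{19}} = - \frac{19}{440}$)
$-67790 + U{\left(m{\left(6 \right)} \right)} = -67790 - \frac{19}{440} = - \frac{29827619}{440}$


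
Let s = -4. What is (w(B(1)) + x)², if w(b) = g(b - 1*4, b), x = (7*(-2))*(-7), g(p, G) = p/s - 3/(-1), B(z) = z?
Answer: 165649/16 ≈ 10353.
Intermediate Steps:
g(p, G) = 3 - p/4 (g(p, G) = p/(-4) - 3/(-1) = p*(-¼) - 3*(-1) = -p/4 + 3 = 3 - p/4)
x = 98 (x = -14*(-7) = 98)
w(b) = 4 - b/4 (w(b) = 3 - (b - 1*4)/4 = 3 - (b - 4)/4 = 3 - (-4 + b)/4 = 3 + (1 - b/4) = 4 - b/4)
(w(B(1)) + x)² = ((4 - ¼*1) + 98)² = ((4 - ¼) + 98)² = (15/4 + 98)² = (407/4)² = 165649/16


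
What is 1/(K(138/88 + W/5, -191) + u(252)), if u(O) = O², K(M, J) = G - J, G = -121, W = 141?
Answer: 1/63574 ≈ 1.5730e-5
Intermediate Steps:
K(M, J) = -121 - J
1/(K(138/88 + W/5, -191) + u(252)) = 1/((-121 - 1*(-191)) + 252²) = 1/((-121 + 191) + 63504) = 1/(70 + 63504) = 1/63574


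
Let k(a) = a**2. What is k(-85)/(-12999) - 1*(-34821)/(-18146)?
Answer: -583743029/235879854 ≈ -2.4747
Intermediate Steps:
k(-85)/(-12999) - 1*(-34821)/(-18146) = (-85)**2/(-12999) - 1*(-34821)/(-18146) = 7225*(-1/12999) + 34821*(-1/18146) = -7225/12999 - 34821/18146 = -583743029/235879854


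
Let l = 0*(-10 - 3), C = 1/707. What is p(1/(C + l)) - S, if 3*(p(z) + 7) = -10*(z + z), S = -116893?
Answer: 336518/3 ≈ 1.1217e+5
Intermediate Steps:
C = 1/707 ≈ 0.0014144
l = 0 (l = 0*(-13) = 0)
p(z) = -7 - 20*z/3 (p(z) = -7 + (-10*(z + z))/3 = -7 + (-20*z)/3 = -7 - 20*z/3)
p(1/(C + l)) - S = (-7 - 20/(3*(1/707 + 0))) - 1*(-116893) = (-7 - 20/(3*1/707)) + 116893 = (-7 - 20/3*707) + 116893 = (-7 - 14140/3) + 116893 = -14161/3 + 116893 = 336518/3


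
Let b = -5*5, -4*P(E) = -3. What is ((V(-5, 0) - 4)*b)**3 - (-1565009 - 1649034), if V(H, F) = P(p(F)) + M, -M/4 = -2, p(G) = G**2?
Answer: 98526877/64 ≈ 1.5395e+6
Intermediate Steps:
M = 8 (M = -4*(-2) = 8)
P(E) = 3/4 (P(E) = -1/4*(-3) = 3/4)
V(H, F) = 35/4 (V(H, F) = 3/4 + 8 = 35/4)
b = -25
((V(-5, 0) - 4)*b)**3 - (-1565009 - 1649034) = ((35/4 - 4)*(-25))**3 - (-1565009 - 1649034) = ((19/4)*(-25))**3 - 1*(-3214043) = (-475/4)**3 + 3214043 = -107171875/64 + 3214043 = 98526877/64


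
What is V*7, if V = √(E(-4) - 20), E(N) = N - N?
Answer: 14*I*√5 ≈ 31.305*I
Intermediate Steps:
E(N) = 0
V = 2*I*√5 (V = √(0 - 20) = √(-20) = 2*I*√5 ≈ 4.4721*I)
V*7 = (2*I*√5)*7 = 14*I*√5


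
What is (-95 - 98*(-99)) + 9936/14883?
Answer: 47663639/4961 ≈ 9607.7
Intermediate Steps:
(-95 - 98*(-99)) + 9936/14883 = (-95 + 9702) + 9936*(1/14883) = 9607 + 3312/4961 = 47663639/4961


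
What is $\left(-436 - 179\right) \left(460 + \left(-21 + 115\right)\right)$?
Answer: $-340710$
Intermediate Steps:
$\left(-436 - 179\right) \left(460 + \left(-21 + 115\right)\right) = - 615 \left(460 + 94\right) = \left(-615\right) 554 = -340710$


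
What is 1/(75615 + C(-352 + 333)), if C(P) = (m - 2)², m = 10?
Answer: 1/75679 ≈ 1.3214e-5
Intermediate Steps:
C(P) = 64 (C(P) = (10 - 2)² = 8² = 64)
1/(75615 + C(-352 + 333)) = 1/(75615 + 64) = 1/75679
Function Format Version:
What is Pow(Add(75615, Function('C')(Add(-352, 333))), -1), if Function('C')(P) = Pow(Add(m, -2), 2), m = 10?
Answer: Rational(1, 75679) ≈ 1.3214e-5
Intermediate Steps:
Function('C')(P) = 64 (Function('C')(P) = Pow(Add(10, -2), 2) = Pow(8, 2) = 64)
Pow(Add(75615, Function('C')(Add(-352, 333))), -1) = Pow(Add(75615, 64), -1) = Pow(75679, -1) = Rational(1, 75679)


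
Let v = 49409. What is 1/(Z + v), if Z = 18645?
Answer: 1/68054 ≈ 1.4694e-5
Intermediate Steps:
1/(Z + v) = 1/(18645 + 49409) = 1/68054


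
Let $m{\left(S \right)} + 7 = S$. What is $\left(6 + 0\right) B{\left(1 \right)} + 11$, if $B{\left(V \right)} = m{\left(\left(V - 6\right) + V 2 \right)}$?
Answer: $-49$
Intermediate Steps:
$m{\left(S \right)} = -7 + S$
$B{\left(V \right)} = -13 + 3 V$ ($B{\left(V \right)} = -7 + \left(\left(V - 6\right) + V 2\right) = -7 + \left(\left(V - 6\right) + 2 V\right) = -7 + \left(\left(-6 + V\right) + 2 V\right) = -7 + \left(-6 + 3 V\right) = -13 + 3 V$)
$\left(6 + 0\right) B{\left(1 \right)} + 11 = \left(6 + 0\right) \left(-13 + 3 \cdot 1\right) + 11 = 6 \left(-13 + 3\right) + 11 = 6 \left(-10\right) + 11 = -60 + 11 = -49$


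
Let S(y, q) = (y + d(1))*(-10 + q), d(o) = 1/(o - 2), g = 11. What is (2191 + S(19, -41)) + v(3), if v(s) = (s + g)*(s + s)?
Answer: 1357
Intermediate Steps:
d(o) = 1/(-2 + o)
v(s) = 2*s*(11 + s) (v(s) = (s + 11)*(s + s) = (11 + s)*(2*s) = 2*s*(11 + s))
S(y, q) = (-1 + y)*(-10 + q) (S(y, q) = (y + 1/(-2 + 1))*(-10 + q) = (y + 1/(-1))*(-10 + q) = (y - 1)*(-10 + q) = (-1 + y)*(-10 + q))
(2191 + S(19, -41)) + v(3) = (2191 + (10 - 1*(-41) - 10*19 - 41*19)) + 2*3*(11 + 3) = (2191 + (10 + 41 - 190 - 779)) + 2*3*14 = (2191 - 918) + 84 = 1273 + 84 = 1357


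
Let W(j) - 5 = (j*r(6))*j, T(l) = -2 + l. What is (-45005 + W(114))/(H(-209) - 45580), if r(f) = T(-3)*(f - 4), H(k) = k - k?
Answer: 8748/2279 ≈ 3.8385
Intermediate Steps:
H(k) = 0
r(f) = 20 - 5*f (r(f) = (-2 - 3)*(f - 4) = -5*(-4 + f) = 20 - 5*f)
W(j) = 5 - 10*j**2 (W(j) = 5 + (j*(20 - 5*6))*j = 5 + (j*(20 - 30))*j = 5 + (j*(-10))*j = 5 + (-10*j)*j = 5 - 10*j**2)
(-45005 + W(114))/(H(-209) - 45580) = (-45005 + (5 - 10*114**2))/(0 - 45580) = (-45005 + (5 - 10*12996))/(-45580) = (-45005 + (5 - 129960))*(-1/45580) = (-45005 - 129955)*(-1/45580) = -174960*(-1/45580) = 8748/2279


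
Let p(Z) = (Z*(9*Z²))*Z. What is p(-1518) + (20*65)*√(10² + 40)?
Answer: 47789181872784 + 2600*√35 ≈ 4.7789e+13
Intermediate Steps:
p(Z) = 9*Z⁴ (p(Z) = (9*Z³)*Z = 9*Z⁴)
p(-1518) + (20*65)*√(10² + 40) = 9*(-1518)⁴ + (20*65)*√(10² + 40) = 9*5309909096976 + 1300*√(100 + 40) = 47789181872784 + 1300*√140 = 47789181872784 + 1300*(2*√35) = 47789181872784 + 2600*√35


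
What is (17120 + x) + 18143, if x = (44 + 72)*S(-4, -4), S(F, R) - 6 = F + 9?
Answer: 36539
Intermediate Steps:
S(F, R) = 15 + F (S(F, R) = 6 + (F + 9) = 6 + (9 + F) = 15 + F)
x = 1276 (x = (44 + 72)*(15 - 4) = 116*11 = 1276)
(17120 + x) + 18143 = (17120 + 1276) + 18143 = 18396 + 18143 = 36539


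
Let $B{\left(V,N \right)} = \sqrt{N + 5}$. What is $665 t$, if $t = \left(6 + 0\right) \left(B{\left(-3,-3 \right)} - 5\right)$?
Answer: $-19950 + 3990 \sqrt{2} \approx -14307.0$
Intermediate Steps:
$B{\left(V,N \right)} = \sqrt{5 + N}$
$t = -30 + 6 \sqrt{2}$ ($t = \left(6 + 0\right) \left(\sqrt{5 - 3} - 5\right) = 6 \left(\sqrt{2} - 5\right) = 6 \left(-5 + \sqrt{2}\right) = -30 + 6 \sqrt{2} \approx -21.515$)
$665 t = 665 \left(-30 + 6 \sqrt{2}\right) = -19950 + 3990 \sqrt{2}$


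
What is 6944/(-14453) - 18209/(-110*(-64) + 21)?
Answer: -312206261/102052633 ≈ -3.0593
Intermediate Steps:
6944/(-14453) - 18209/(-110*(-64) + 21) = 6944*(-1/14453) - 18209/(7040 + 21) = -6944/14453 - 18209/7061 = -312206261/102052633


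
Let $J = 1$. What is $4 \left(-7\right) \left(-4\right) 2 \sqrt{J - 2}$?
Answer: $224 i \approx 224.0 i$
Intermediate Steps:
$4 \left(-7\right) \left(-4\right) 2 \sqrt{J - 2} = 4 \left(-7\right) \left(-4\right) 2 \sqrt{1 - 2} = - 28 \left(- 8 \sqrt{-1}\right) = - 28 \left(- 8 i\right) = 224 i$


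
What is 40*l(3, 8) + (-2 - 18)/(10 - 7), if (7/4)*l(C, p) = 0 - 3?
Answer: -1580/21 ≈ -75.238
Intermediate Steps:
l(C, p) = -12/7 (l(C, p) = 4*(0 - 3)/7 = (4/7)*(-3) = -12/7)
40*l(3, 8) + (-2 - 18)/(10 - 7) = 40*(-12/7) + (-2 - 18)/(10 - 7) = -480/7 - 20/3 = -1580/21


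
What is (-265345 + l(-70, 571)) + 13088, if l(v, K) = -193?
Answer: -252450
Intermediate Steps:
(-265345 + l(-70, 571)) + 13088 = (-265345 - 193) + 13088 = -265538 + 13088 = -252450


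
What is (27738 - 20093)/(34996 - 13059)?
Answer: 7645/21937 ≈ 0.34850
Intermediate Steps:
(27738 - 20093)/(34996 - 13059) = 7645/21937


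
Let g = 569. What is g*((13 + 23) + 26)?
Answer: 35278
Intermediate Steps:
g*((13 + 23) + 26) = 569*((13 + 23) + 26) = 569*(36 + 26) = 569*62 = 35278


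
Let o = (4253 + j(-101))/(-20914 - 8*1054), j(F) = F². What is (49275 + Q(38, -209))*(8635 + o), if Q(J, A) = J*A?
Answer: 23911636496/67 ≈ 3.5689e+8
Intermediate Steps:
o = -33/67 (o = (4253 + (-101)²)/(-20914 - 8*1054) = (4253 + 10201)/(-20914 - 8432) = 14454/(-29346) = 14454*(-1/29346) = -33/67 ≈ -0.49254)
Q(J, A) = A*J
(49275 + Q(38, -209))*(8635 + o) = (49275 - 209*38)*(8635 - 33/67) = (49275 - 7942)*(578512/67) = 41333*(578512/67) = 23911636496/67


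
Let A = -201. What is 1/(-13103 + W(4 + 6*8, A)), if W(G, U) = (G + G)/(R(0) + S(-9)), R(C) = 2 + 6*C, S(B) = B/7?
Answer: -5/64787 ≈ -7.7176e-5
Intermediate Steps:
S(B) = B/7 (S(B) = B*(⅐) = B/7)
W(G, U) = 14*G/5 (W(G, U) = (G + G)/((2 + 6*0) + (⅐)*(-9)) = (2*G)/((2 + 0) - 9/7) = (2*G)/(2 - 9/7) = (2*G)/(5/7) = (2*G)*(7/5) = 14*G/5)
1/(-13103 + W(4 + 6*8, A)) = 1/(-13103 + 14*(4 + 6*8)/5) = 1/(-13103 + 14*(4 + 48)/5) = 1/(-13103 + (14/5)*52) = 1/(-13103 + 728/5) = 1/(-64787/5) = -5/64787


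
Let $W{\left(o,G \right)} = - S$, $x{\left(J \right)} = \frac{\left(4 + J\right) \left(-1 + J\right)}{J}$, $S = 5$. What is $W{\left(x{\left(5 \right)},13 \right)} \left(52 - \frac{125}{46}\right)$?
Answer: $- \frac{11335}{46} \approx -246.41$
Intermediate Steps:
$x{\left(J \right)} = \frac{\left(-1 + J\right) \left(4 + J\right)}{J}$
$W{\left(o,G \right)} = -5$ ($W{\left(o,G \right)} = \left(-1\right) 5 = -5$)
$W{\left(x{\left(5 \right)},13 \right)} \left(52 - \frac{125}{46}\right) = - 5 \left(52 - \frac{125}{46}\right) = \left(-5\right) \frac{2267}{46} = - \frac{11335}{46}$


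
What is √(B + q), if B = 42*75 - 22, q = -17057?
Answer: I*√13929 ≈ 118.02*I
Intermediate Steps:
B = 3128 (B = 3150 - 22 = 3128)
√(B + q) = √(3128 - 17057) = √(-13929) = I*√13929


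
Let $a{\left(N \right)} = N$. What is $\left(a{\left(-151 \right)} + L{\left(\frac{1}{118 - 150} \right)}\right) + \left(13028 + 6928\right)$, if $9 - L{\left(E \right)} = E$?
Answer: $\frac{634049}{32} \approx 19814.0$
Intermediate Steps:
$L{\left(E \right)} = 9 - E$
$\left(a{\left(-151 \right)} + L{\left(\frac{1}{118 - 150} \right)}\right) + \left(13028 + 6928\right) = \left(-151 + \left(9 - \frac{1}{118 - 150}\right)\right) + \left(13028 + 6928\right) = \left(-151 + \left(9 - \frac{1}{-32}\right)\right) + 19956 = \left(-151 + \left(9 - - \frac{1}{32}\right)\right) + 19956 = \left(-151 + \left(9 + \frac{1}{32}\right)\right) + 19956 = \left(-151 + \frac{289}{32}\right) + 19956 = - \frac{4543}{32} + 19956 = \frac{634049}{32}$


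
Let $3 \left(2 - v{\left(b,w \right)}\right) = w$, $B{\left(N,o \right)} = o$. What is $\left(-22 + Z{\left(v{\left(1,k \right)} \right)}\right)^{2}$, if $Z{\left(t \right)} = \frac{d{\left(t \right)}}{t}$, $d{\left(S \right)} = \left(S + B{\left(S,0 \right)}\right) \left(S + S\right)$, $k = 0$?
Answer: $324$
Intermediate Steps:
$v{\left(b,w \right)} = 2 - \frac{w}{3}$
$d{\left(S \right)} = 2 S^{2}$ ($d{\left(S \right)} = \left(S + 0\right) \left(S + S\right) = S 2 S = 2 S^{2}$)
$Z{\left(t \right)} = 2 t$ ($Z{\left(t \right)} = \frac{2 t^{2}}{t} = 2 t$)
$\left(-22 + Z{\left(v{\left(1,k \right)} \right)}\right)^{2} = \left(-22 + 2 \left(2 - 0\right)\right)^{2} = \left(-22 + 2 \left(2 + 0\right)\right)^{2} = \left(-22 + 2 \cdot 2\right)^{2} = \left(-22 + 4\right)^{2} = \left(-18\right)^{2} = 324$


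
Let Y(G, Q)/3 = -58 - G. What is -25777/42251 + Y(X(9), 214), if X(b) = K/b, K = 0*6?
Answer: -7377451/42251 ≈ -174.61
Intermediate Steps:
K = 0
X(b) = 0 (X(b) = 0/b = 0)
Y(G, Q) = -174 - 3*G (Y(G, Q) = 3*(-58 - G) = -174 - 3*G)
-25777/42251 + Y(X(9), 214) = -25777/42251 + (-174 - 3*0) = -25777*1/42251 + (-174 + 0) = -25777/42251 - 174 = -7377451/42251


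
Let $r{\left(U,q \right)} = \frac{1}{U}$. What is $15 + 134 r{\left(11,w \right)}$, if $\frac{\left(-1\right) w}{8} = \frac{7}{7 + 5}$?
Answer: $\frac{299}{11} \approx 27.182$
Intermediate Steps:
$w = - \frac{14}{3}$ ($w = - 8 \frac{7}{7 + 5} = - 8 \cdot \frac{7}{12} = - 8 \cdot 7 \cdot \frac{1}{12} = \left(-8\right) \frac{7}{12} = - \frac{14}{3} \approx -4.6667$)
$15 + 134 r{\left(11,w \right)} = 15 + \frac{134}{11} = \frac{299}{11}$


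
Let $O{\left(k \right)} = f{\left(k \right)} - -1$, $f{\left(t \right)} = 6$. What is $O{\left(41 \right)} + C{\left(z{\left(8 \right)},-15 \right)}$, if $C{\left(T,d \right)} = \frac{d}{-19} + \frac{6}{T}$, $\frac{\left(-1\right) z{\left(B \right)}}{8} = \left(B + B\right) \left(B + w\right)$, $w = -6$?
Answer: $\frac{18887}{2432} \approx 7.766$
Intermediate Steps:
$z{\left(B \right)} = - 16 B \left(-6 + B\right)$ ($z{\left(B \right)} = - 8 \left(B + B\right) \left(B - 6\right) = - 8 \cdot 2 B \left(-6 + B\right) = - 16 B \left(-6 + B\right)$)
$C{\left(T,d \right)} = \frac{6}{T} - \frac{d}{19}$ ($C{\left(T,d \right)} = d \left(- \frac{1}{19}\right) + \frac{6}{T} = - \frac{d}{19} + \frac{6}{T} = \frac{6}{T} - \frac{d}{19}$)
$O{\left(k \right)} = 7$ ($O{\left(k \right)} = 6 - -1 = 6 + 1 = 7$)
$O{\left(41 \right)} + C{\left(z{\left(8 \right)},-15 \right)} = 7 + \left(\frac{6}{16 \cdot 8 \left(6 - 8\right)} - - \frac{15}{19}\right) = 7 + \left(\frac{6}{16 \cdot 8 \left(6 - 8\right)} + \frac{15}{19}\right) = 7 + \left(\frac{6}{16 \cdot 8 \left(-2\right)} + \frac{15}{19}\right) = 7 + \left(\frac{6}{-256} + \frac{15}{19}\right) = 7 + \left(6 \left(- \frac{1}{256}\right) + \frac{15}{19}\right) = 7 + \left(- \frac{3}{128} + \frac{15}{19}\right) = 7 + \frac{1863}{2432} = \frac{18887}{2432}$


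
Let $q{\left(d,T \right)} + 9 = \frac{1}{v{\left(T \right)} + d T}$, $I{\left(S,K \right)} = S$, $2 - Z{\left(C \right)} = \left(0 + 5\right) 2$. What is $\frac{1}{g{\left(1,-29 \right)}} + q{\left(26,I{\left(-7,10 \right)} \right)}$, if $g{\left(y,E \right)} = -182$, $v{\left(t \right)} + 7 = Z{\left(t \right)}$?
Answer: $- \frac{323065}{35854} \approx -9.0106$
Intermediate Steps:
$Z{\left(C \right)} = -8$ ($Z{\left(C \right)} = 2 - \left(0 + 5\right) 2 = 2 - 5 \cdot 2 = 2 - 10 = -8$)
$v{\left(t \right)} = -15$ ($v{\left(t \right)} = -7 - 8 = -15$)
$q{\left(d,T \right)} = -9 + \frac{1}{-15 + T d}$ ($q{\left(d,T \right)} = -9 + \frac{1}{-15 + d T} = -9 + \frac{1}{-15 + T d}$)
$\frac{1}{g{\left(1,-29 \right)}} + q{\left(26,I{\left(-7,10 \right)} \right)} = \frac{1}{-182} + \frac{136 - \left(-63\right) 26}{-15 - 182} = - \frac{1}{182} + \frac{136 + 1638}{-15 - 182} = - \frac{1}{182} + \frac{1}{-197} \cdot 1774 = - \frac{1}{182} - \frac{1774}{197} = - \frac{323065}{35854}$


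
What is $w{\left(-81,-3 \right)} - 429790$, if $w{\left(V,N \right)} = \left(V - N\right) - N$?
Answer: $-429865$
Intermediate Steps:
$w{\left(V,N \right)} = V - 2 N$
$w{\left(-81,-3 \right)} - 429790 = \left(-81 - -6\right) - 429790 = \left(-81 + 6\right) - 429790 = -75 - 429790 = -429865$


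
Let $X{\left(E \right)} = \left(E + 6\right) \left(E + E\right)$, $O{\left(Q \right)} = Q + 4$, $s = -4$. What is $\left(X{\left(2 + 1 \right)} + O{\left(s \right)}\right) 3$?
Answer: $162$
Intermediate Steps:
$O{\left(Q \right)} = 4 + Q$
$X{\left(E \right)} = 2 E \left(6 + E\right)$ ($X{\left(E \right)} = \left(6 + E\right) 2 E = 2 E \left(6 + E\right)$)
$\left(X{\left(2 + 1 \right)} + O{\left(s \right)}\right) 3 = \left(2 \left(2 + 1\right) \left(6 + \left(2 + 1\right)\right) + \left(4 - 4\right)\right) 3 = \left(2 \cdot 3 \left(6 + 3\right) + 0\right) 3 = \left(2 \cdot 3 \cdot 9 + 0\right) 3 = \left(54 + 0\right) 3 = 54 \cdot 3 = 162$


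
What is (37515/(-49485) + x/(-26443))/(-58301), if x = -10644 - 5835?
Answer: 11769722/5085914378557 ≈ 2.3142e-6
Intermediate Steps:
x = -16479
(37515/(-49485) + x/(-26443))/(-58301) = (37515/(-49485) - 16479/(-26443))/(-58301) = (37515*(-1/49485) - 16479*(-1/26443))*(-1/58301) = (-2501/3299 + 16479/26443)*(-1/58301) = -11769722/87235457*(-1/58301) = 11769722/5085914378557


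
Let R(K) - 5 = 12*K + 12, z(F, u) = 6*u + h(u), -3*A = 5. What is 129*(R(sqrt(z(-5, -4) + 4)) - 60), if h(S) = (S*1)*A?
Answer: -5547 + 1032*I*sqrt(30) ≈ -5547.0 + 5652.5*I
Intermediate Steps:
A = -5/3 (A = -1/3*5 = -5/3 ≈ -1.6667)
h(S) = -5*S/3 (h(S) = (S*1)*(-5/3) = S*(-5/3) = -5*S/3)
z(F, u) = 13*u/3 (z(F, u) = 6*u - 5*u/3 = 13*u/3)
R(K) = 17 + 12*K (R(K) = 5 + (12*K + 12) = 5 + (12 + 12*K) = 17 + 12*K)
129*(R(sqrt(z(-5, -4) + 4)) - 60) = 129*((17 + 12*sqrt((13/3)*(-4) + 4)) - 60) = 129*((17 + 12*sqrt(-52/3 + 4)) - 60) = 129*((17 + 12*sqrt(-40/3)) - 60) = 129*((17 + 12*(2*I*sqrt(30)/3)) - 60) = 129*((17 + 8*I*sqrt(30)) - 60) = 129*(-43 + 8*I*sqrt(30)) = -5547 + 1032*I*sqrt(30)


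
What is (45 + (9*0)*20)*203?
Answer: 9135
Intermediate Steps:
(45 + (9*0)*20)*203 = (45 + 0*20)*203 = (45 + 0)*203 = 45*203 = 9135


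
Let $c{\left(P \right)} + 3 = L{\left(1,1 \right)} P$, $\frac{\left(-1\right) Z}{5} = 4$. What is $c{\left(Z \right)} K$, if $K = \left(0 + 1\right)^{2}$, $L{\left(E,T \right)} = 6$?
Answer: $-123$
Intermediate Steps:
$Z = -20$ ($Z = \left(-5\right) 4 = -20$)
$K = 1$ ($K = 1^{2} = 1$)
$c{\left(P \right)} = -3 + 6 P$
$c{\left(Z \right)} K = \left(-3 + 6 \left(-20\right)\right) 1 = \left(-3 - 120\right) 1 = \left(-123\right) 1 = -123$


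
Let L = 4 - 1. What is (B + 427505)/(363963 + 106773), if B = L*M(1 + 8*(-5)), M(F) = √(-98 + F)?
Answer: 427505/470736 + I*√137/156912 ≈ 0.90816 + 7.4594e-5*I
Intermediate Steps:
L = 3
B = 3*I*√137 (B = 3*√(-98 + (1 + 8*(-5))) = 3*√(-98 + (1 - 40)) = 3*√(-98 - 39) = 3*√(-137) = 3*(I*√137) = 3*I*√137 ≈ 35.114*I)
(B + 427505)/(363963 + 106773) = (3*I*√137 + 427505)/(363963 + 106773) = (427505 + 3*I*√137)/470736 = (427505 + 3*I*√137)*(1/470736) = 427505/470736 + I*√137/156912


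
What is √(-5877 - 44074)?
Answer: I*√49951 ≈ 223.5*I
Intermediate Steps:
√(-5877 - 44074) = √(-49951) = I*√49951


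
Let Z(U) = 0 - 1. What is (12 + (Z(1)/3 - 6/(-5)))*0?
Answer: 0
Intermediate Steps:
Z(U) = -1
(12 + (Z(1)/3 - 6/(-5)))*0 = (12 + (-1/3 - 6/(-5)))*0 = (12 + (-1*⅓ - 6*(-⅕)))*0 = (12 + (-⅓ + 6/5))*0 = (12 + 13/15)*0 = (193/15)*0 = 0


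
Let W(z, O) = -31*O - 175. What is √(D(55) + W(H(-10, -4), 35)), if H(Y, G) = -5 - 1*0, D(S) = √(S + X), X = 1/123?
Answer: √(-19062540 + 123*√832218)/123 ≈ 35.392*I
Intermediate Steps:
X = 1/123 ≈ 0.0081301
D(S) = √(1/123 + S) (D(S) = √(S + 1/123) = √(1/123 + S))
H(Y, G) = -5 (H(Y, G) = -5 + 0 = -5)
W(z, O) = -175 - 31*O
√(D(55) + W(H(-10, -4), 35)) = √(√(123 + 15129*55)/123 + (-175 - 31*35)) = √(√(123 + 832095)/123 + (-175 - 1085)) = √(√832218/123 - 1260) = √(-1260 + √832218/123)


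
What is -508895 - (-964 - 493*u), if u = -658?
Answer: -832325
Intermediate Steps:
-508895 - (-964 - 493*u) = -508895 - (-964 - 493*(-658)) = -508895 - (-964 + 324394) = -508895 - 1*323430 = -508895 - 323430 = -832325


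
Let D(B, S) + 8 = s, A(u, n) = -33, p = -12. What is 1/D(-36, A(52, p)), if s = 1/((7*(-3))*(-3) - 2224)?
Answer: -2161/17289 ≈ -0.12499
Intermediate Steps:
s = -1/2161 (s = 1/(-21*(-3) - 2224) = 1/(63 - 2224) = 1/(-2161) = -1/2161 ≈ -0.00046275)
D(B, S) = -17289/2161 (D(B, S) = -8 - 1/2161 = -17289/2161)
1/D(-36, A(52, p)) = 1/(-17289/2161) = -2161/17289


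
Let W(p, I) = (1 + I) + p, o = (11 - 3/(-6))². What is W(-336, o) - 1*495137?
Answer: -1981359/4 ≈ -4.9534e+5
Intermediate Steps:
o = 529/4 (o = (11 - 3*(-⅙))² = (11 + ½)² = (23/2)² = 529/4 ≈ 132.25)
W(p, I) = 1 + I + p
W(-336, o) - 1*495137 = (1 + 529/4 - 336) - 1*495137 = -811/4 - 495137 = -1981359/4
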